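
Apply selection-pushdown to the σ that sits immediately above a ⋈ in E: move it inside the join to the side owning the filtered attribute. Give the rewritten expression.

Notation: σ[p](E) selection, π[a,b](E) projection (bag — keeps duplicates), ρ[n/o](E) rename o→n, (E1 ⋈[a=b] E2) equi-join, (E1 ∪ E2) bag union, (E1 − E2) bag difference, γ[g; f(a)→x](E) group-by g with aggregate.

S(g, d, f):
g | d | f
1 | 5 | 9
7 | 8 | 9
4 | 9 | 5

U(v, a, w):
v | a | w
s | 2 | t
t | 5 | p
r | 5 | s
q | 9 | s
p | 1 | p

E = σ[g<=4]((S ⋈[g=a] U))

σ filters on g, owned by the left side.
E' = (σ[g<=4](S) ⋈[g=a] U)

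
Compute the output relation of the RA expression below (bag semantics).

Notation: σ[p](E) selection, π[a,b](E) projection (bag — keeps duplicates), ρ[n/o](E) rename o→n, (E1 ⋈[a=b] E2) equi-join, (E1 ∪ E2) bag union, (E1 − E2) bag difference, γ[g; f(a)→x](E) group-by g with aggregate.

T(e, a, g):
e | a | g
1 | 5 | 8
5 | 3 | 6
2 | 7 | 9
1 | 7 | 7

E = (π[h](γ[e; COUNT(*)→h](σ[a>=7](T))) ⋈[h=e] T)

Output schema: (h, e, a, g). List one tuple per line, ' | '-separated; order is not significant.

Per-node cardinality:
  T → 4
  σ[a>=7](T) → 2
  γ[e; COUNT(*)→h](σ[a>=7](T)) → 2
  π[h](γ[e; COUNT(*)→h](σ[a>=7](T))) → 2
  T → 4
  (π[h](γ[e; COUNT(*)→h](σ[a>=7](T))) ⋈[h=e] T) → 4

== RESULT ==
h | e | a | g
1 | 1 | 5 | 8
1 | 1 | 5 | 8
1 | 1 | 7 | 7
1 | 1 | 7 | 7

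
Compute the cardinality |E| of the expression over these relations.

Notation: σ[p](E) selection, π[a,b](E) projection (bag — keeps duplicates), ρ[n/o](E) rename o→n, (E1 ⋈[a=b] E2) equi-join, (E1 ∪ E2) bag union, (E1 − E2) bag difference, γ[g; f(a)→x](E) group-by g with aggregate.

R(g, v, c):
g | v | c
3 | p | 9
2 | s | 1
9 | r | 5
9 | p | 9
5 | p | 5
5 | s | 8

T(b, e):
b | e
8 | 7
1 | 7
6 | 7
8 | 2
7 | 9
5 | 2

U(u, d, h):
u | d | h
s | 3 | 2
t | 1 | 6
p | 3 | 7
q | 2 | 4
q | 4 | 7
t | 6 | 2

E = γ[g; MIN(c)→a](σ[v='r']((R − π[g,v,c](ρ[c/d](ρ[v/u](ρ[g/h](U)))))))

Row counts bottom-up:
  R → 6
  U → 6
  ρ[g/h](U) → 6
  ρ[v/u](ρ[g/h](U)) → 6
  ρ[c/d](ρ[v/u](ρ[g/h](U))) → 6
  π[g,v,c](ρ[c/d](ρ[v/u](ρ[g/h](U)))) → 6
  (R − π[g,v,c](ρ[c/d](ρ[v/u](ρ[g/h](U))))) → 6
  σ[v='r']((R − π[g,v,c](ρ[c/d](ρ[v/u](ρ[g/h](U)))))) → 1
  γ[g; MIN(c)→a](σ[v='r']((R − π[g,v,c](ρ[c/d](ρ[v/u](ρ[g/h](U))))))) → 1

|E| = 1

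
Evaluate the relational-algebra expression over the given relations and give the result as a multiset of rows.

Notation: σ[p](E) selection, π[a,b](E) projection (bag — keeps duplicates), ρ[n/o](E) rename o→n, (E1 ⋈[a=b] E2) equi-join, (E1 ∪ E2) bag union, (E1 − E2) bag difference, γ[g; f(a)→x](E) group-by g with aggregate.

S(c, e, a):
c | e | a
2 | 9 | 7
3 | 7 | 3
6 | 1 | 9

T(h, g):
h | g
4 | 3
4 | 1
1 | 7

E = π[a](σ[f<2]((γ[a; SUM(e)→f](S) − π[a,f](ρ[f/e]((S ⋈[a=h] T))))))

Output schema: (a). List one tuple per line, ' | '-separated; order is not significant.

Row counts bottom-up:
  S → 3
  γ[a; SUM(e)→f](S) → 3
  S → 3
  T → 3
  (S ⋈[a=h] T) → 0
  ρ[f/e]((S ⋈[a=h] T)) → 0
  π[a,f](ρ[f/e]((S ⋈[a=h] T))) → 0
  (γ[a; SUM(e)→f](S) − π[a,f](ρ[f/e]((S ⋈[a=h] T)))) → 3
  σ[f<2]((γ[a; SUM(e)→f](S) − π[a,f](ρ[f/e]((S ⋈[a=h] T))))) → 1
  π[a](σ[f<2]((γ[a; SUM(e)→f](S) − π[a,f](ρ[f/e]((S ⋈[a=h] T)))))) → 1

== RESULT ==
a
9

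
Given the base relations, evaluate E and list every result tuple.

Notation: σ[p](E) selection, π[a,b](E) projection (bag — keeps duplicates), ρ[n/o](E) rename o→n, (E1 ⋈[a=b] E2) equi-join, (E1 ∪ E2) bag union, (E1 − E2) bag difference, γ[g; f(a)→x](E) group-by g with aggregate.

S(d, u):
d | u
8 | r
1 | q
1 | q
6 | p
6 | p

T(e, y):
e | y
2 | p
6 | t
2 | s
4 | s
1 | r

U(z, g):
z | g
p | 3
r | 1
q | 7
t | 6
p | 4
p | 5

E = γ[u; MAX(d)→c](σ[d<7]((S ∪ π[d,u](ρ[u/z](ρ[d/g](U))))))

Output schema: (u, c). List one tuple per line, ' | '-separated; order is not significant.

Stepwise |·|:
  S → 5
  U → 6
  ρ[d/g](U) → 6
  ρ[u/z](ρ[d/g](U)) → 6
  π[d,u](ρ[u/z](ρ[d/g](U))) → 6
  (S ∪ π[d,u](ρ[u/z](ρ[d/g](U)))) → 11
  σ[d<7]((S ∪ π[d,u](ρ[u/z](ρ[d/g](U))))) → 9
  γ[u; MAX(d)→c](σ[d<7]((S ∪ π[d,u](ρ[u/z](ρ[d/g](U)))))) → 4

== RESULT ==
u | c
p | 6
q | 1
r | 1
t | 6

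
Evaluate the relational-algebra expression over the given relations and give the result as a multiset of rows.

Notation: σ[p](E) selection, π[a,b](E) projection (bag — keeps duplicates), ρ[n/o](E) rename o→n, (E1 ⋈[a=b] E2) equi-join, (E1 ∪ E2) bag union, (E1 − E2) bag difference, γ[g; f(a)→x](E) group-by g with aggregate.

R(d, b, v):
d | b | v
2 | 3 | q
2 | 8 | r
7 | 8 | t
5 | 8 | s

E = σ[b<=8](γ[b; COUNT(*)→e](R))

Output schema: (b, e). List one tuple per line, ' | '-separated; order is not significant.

Stepwise |·|:
  R → 4
  γ[b; COUNT(*)→e](R) → 2
  σ[b<=8](γ[b; COUNT(*)→e](R)) → 2

== RESULT ==
b | e
3 | 1
8 | 3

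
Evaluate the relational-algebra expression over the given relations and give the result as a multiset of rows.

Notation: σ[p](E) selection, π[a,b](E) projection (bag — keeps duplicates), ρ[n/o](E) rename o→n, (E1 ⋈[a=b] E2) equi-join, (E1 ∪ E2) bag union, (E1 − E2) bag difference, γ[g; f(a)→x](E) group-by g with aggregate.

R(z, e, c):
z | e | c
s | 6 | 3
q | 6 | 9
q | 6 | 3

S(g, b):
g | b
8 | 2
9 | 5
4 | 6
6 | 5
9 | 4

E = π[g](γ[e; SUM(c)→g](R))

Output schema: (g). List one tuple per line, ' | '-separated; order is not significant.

Row counts bottom-up:
  R → 3
  γ[e; SUM(c)→g](R) → 1
  π[g](γ[e; SUM(c)→g](R)) → 1

== RESULT ==
g
15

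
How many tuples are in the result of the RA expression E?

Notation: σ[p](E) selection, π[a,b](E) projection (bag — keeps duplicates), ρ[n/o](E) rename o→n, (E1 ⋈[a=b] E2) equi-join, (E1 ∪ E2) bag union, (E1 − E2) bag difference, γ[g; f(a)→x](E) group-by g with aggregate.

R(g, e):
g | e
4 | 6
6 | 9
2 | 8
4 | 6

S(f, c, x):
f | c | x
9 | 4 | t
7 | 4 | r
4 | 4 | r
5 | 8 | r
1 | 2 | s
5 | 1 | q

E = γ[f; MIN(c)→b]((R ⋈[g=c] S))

Per-node cardinality:
  R → 4
  S → 6
  (R ⋈[g=c] S) → 7
  γ[f; MIN(c)→b]((R ⋈[g=c] S)) → 4

|E| = 4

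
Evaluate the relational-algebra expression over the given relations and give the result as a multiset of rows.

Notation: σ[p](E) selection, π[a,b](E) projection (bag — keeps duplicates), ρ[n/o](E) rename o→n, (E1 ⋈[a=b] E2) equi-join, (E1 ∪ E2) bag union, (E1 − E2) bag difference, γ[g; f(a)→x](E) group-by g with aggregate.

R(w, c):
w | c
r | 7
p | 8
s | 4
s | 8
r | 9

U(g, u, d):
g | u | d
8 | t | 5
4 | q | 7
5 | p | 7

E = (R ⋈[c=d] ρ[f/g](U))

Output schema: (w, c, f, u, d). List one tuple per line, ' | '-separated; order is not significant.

Row counts bottom-up:
  R → 5
  U → 3
  ρ[f/g](U) → 3
  (R ⋈[c=d] ρ[f/g](U)) → 2

== RESULT ==
w | c | f | u | d
r | 7 | 4 | q | 7
r | 7 | 5 | p | 7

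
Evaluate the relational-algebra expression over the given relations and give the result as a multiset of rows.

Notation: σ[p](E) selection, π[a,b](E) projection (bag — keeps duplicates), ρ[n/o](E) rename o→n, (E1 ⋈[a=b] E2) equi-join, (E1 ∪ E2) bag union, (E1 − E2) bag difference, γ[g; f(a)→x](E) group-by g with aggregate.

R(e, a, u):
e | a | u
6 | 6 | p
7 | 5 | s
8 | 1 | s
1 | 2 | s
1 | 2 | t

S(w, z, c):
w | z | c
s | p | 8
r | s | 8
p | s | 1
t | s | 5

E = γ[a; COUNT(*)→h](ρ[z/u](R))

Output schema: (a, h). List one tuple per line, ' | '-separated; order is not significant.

Row counts bottom-up:
  R → 5
  ρ[z/u](R) → 5
  γ[a; COUNT(*)→h](ρ[z/u](R)) → 4

== RESULT ==
a | h
1 | 1
2 | 2
5 | 1
6 | 1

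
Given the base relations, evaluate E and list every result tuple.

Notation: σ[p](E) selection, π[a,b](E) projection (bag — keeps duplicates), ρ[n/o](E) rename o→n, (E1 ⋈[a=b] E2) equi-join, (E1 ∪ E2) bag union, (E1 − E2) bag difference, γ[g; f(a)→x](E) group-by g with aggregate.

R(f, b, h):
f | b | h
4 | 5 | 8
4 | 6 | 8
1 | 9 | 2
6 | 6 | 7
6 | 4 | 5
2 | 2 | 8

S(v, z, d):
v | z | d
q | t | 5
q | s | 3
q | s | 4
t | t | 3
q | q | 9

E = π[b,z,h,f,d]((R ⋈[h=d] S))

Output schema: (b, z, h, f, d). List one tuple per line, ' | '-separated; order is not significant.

Subexpression sizes:
  R → 6
  S → 5
  (R ⋈[h=d] S) → 1
  π[b,z,h,f,d]((R ⋈[h=d] S)) → 1

== RESULT ==
b | z | h | f | d
4 | t | 5 | 6 | 5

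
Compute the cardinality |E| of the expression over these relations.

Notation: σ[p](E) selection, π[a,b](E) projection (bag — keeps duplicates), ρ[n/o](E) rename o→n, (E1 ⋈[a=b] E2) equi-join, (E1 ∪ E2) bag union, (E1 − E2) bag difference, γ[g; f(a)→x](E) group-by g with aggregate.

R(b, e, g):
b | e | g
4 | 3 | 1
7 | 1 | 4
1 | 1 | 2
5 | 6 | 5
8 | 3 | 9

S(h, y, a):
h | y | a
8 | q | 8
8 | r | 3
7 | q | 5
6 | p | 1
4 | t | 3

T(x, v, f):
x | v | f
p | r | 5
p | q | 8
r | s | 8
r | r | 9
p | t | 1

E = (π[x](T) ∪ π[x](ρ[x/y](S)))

Row counts bottom-up:
  T → 5
  π[x](T) → 5
  S → 5
  ρ[x/y](S) → 5
  π[x](ρ[x/y](S)) → 5
  (π[x](T) ∪ π[x](ρ[x/y](S))) → 10

|E| = 10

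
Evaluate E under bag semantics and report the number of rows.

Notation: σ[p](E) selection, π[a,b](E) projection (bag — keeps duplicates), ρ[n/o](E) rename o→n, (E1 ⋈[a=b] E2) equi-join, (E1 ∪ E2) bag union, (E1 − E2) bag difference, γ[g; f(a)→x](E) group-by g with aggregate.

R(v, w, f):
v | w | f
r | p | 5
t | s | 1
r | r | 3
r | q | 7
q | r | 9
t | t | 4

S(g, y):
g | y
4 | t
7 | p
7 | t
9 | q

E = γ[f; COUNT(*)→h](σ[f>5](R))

Subexpression sizes:
  R → 6
  σ[f>5](R) → 2
  γ[f; COUNT(*)→h](σ[f>5](R)) → 2

|E| = 2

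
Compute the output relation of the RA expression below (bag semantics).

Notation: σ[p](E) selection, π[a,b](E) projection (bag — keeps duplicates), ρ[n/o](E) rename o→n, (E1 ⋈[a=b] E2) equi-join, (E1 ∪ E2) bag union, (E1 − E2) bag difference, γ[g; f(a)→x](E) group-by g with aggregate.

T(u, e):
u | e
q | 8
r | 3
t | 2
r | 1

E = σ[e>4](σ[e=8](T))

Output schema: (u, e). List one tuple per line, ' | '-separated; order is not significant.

Subexpression sizes:
  T → 4
  σ[e=8](T) → 1
  σ[e>4](σ[e=8](T)) → 1

== RESULT ==
u | e
q | 8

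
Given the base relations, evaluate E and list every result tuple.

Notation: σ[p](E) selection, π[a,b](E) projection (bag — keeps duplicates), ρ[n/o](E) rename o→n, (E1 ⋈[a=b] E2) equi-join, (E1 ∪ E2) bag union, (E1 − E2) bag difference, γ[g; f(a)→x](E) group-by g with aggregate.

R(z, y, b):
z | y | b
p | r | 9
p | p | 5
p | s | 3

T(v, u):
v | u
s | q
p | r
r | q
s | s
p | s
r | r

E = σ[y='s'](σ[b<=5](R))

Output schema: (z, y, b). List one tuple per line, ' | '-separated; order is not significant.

Stepwise |·|:
  R → 3
  σ[b<=5](R) → 2
  σ[y='s'](σ[b<=5](R)) → 1

== RESULT ==
z | y | b
p | s | 3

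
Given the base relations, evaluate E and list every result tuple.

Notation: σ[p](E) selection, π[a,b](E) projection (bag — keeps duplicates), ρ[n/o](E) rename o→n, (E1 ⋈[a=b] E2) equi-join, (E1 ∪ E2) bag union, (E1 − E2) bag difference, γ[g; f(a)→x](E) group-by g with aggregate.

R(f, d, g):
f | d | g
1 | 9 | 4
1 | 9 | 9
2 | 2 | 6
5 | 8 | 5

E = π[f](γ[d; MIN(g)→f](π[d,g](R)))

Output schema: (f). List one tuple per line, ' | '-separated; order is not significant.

Row counts bottom-up:
  R → 4
  π[d,g](R) → 4
  γ[d; MIN(g)→f](π[d,g](R)) → 3
  π[f](γ[d; MIN(g)→f](π[d,g](R))) → 3

== RESULT ==
f
4
5
6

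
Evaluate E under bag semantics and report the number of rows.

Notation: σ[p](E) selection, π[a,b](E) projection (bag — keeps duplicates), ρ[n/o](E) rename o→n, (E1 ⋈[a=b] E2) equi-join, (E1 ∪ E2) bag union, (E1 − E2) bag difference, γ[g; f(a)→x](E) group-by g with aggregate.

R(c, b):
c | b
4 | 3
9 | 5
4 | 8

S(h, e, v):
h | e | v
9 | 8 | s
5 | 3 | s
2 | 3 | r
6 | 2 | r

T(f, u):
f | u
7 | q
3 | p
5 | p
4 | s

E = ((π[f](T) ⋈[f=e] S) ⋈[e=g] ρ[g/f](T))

Stepwise |·|:
  T → 4
  π[f](T) → 4
  S → 4
  (π[f](T) ⋈[f=e] S) → 2
  T → 4
  ρ[g/f](T) → 4
  ((π[f](T) ⋈[f=e] S) ⋈[e=g] ρ[g/f](T)) → 2

|E| = 2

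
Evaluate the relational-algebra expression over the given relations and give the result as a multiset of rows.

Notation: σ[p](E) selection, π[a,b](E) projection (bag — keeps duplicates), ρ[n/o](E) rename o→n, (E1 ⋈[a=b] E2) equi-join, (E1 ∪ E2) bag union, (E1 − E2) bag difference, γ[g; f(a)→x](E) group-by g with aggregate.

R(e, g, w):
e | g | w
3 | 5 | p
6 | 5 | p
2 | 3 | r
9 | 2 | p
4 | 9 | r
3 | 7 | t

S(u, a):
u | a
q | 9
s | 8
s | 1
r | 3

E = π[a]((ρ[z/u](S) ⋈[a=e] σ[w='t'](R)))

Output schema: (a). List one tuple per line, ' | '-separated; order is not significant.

Stepwise |·|:
  S → 4
  ρ[z/u](S) → 4
  R → 6
  σ[w='t'](R) → 1
  (ρ[z/u](S) ⋈[a=e] σ[w='t'](R)) → 1
  π[a]((ρ[z/u](S) ⋈[a=e] σ[w='t'](R))) → 1

== RESULT ==
a
3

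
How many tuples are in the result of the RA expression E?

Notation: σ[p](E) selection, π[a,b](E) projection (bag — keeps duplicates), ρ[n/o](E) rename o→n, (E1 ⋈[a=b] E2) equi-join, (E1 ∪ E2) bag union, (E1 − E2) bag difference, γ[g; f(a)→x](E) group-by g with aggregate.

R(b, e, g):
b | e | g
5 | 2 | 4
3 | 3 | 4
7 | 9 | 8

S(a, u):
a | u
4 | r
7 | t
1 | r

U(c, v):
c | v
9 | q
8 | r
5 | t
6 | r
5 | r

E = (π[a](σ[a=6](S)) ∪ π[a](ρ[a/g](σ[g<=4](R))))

Subexpression sizes:
  S → 3
  σ[a=6](S) → 0
  π[a](σ[a=6](S)) → 0
  R → 3
  σ[g<=4](R) → 2
  ρ[a/g](σ[g<=4](R)) → 2
  π[a](ρ[a/g](σ[g<=4](R))) → 2
  (π[a](σ[a=6](S)) ∪ π[a](ρ[a/g](σ[g<=4](R)))) → 2

|E| = 2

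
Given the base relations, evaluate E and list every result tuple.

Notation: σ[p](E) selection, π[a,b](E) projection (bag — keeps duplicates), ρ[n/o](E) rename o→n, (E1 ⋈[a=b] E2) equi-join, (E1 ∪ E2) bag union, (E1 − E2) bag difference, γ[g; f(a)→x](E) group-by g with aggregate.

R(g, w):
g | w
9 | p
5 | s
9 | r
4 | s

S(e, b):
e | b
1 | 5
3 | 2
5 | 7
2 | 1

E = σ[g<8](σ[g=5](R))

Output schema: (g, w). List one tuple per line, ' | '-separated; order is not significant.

Subexpression sizes:
  R → 4
  σ[g=5](R) → 1
  σ[g<8](σ[g=5](R)) → 1

== RESULT ==
g | w
5 | s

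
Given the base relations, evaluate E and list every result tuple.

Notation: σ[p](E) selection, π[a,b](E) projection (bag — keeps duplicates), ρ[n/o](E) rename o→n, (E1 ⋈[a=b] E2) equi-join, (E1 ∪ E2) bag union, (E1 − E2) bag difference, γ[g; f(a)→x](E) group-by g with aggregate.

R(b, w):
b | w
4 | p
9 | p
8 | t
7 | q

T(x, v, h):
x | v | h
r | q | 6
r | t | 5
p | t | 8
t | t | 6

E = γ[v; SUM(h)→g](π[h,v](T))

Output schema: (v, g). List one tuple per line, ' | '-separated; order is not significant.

Stepwise |·|:
  T → 4
  π[h,v](T) → 4
  γ[v; SUM(h)→g](π[h,v](T)) → 2

== RESULT ==
v | g
q | 6
t | 19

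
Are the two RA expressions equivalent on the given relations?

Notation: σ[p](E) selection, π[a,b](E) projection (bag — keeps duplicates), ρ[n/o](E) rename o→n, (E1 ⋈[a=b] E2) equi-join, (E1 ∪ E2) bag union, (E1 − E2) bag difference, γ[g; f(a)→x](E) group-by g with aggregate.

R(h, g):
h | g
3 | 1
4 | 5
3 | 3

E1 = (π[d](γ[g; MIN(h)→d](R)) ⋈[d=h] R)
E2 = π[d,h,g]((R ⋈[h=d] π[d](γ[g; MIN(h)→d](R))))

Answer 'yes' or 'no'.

E1 row counts bottom-up:
  R → 3
  γ[g; MIN(h)→d](R) → 3
  π[d](γ[g; MIN(h)→d](R)) → 3
  R → 3
  (π[d](γ[g; MIN(h)→d](R)) ⋈[d=h] R) → 5
E2 row counts bottom-up:
  R → 3
  R → 3
  γ[g; MIN(h)→d](R) → 3
  π[d](γ[g; MIN(h)→d](R)) → 3
  (R ⋈[h=d] π[d](γ[g; MIN(h)→d](R))) → 5
  π[d,h,g]((R ⋈[h=d] π[d](γ[g; MIN(h)→d](R)))) → 5

E1 and E2 produce the same multiset:
d | h | g
3 | 3 | 1
3 | 3 | 1
3 | 3 | 3
3 | 3 | 3
4 | 4 | 5

yes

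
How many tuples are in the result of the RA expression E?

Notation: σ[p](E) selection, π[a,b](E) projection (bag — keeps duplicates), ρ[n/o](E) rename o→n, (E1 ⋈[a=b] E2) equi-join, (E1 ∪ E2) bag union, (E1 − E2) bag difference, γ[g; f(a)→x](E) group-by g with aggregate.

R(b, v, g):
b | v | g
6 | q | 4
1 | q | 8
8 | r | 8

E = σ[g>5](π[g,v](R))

Per-node cardinality:
  R → 3
  π[g,v](R) → 3
  σ[g>5](π[g,v](R)) → 2

|E| = 2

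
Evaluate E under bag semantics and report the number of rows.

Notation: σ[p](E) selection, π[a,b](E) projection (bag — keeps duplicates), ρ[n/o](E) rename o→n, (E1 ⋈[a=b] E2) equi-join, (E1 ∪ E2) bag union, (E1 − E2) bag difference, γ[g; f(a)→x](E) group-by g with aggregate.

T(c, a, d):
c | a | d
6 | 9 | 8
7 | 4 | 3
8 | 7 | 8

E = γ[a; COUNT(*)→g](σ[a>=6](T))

Per-node cardinality:
  T → 3
  σ[a>=6](T) → 2
  γ[a; COUNT(*)→g](σ[a>=6](T)) → 2

|E| = 2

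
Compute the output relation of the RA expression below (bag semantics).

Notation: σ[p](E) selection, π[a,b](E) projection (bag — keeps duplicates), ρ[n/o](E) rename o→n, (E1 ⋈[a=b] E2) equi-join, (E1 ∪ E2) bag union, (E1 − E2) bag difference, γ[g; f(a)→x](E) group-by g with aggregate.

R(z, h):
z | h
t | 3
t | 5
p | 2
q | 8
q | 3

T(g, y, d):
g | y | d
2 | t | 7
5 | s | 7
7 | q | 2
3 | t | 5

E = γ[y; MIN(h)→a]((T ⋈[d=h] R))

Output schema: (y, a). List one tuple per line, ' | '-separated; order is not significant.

Per-node cardinality:
  T → 4
  R → 5
  (T ⋈[d=h] R) → 2
  γ[y; MIN(h)→a]((T ⋈[d=h] R)) → 2

== RESULT ==
y | a
q | 2
t | 5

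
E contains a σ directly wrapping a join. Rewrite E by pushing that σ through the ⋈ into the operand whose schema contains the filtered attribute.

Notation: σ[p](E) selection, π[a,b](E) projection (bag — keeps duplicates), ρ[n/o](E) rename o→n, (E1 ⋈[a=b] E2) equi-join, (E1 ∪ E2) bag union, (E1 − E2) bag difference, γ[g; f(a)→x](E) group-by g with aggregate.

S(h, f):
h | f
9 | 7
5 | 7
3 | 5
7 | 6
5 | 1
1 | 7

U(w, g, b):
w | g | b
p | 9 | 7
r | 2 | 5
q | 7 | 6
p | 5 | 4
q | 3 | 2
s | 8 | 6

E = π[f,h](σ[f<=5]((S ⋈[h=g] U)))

σ filters on f, owned by the left side.
E' = π[f,h]((σ[f<=5](S) ⋈[h=g] U))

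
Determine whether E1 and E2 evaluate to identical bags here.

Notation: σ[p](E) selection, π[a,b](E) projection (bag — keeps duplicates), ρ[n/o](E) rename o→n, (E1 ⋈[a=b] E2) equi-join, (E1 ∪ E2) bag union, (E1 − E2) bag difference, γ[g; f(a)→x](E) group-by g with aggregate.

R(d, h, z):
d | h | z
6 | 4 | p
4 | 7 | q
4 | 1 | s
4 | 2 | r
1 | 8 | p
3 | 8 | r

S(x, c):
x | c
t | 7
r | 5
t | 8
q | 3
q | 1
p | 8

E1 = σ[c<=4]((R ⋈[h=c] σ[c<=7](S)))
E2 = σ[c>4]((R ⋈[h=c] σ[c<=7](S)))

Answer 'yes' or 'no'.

E1 stepwise |·|:
  R → 6
  S → 6
  σ[c<=7](S) → 4
  (R ⋈[h=c] σ[c<=7](S)) → 2
  σ[c<=4]((R ⋈[h=c] σ[c<=7](S))) → 1
E2 stepwise |·|:
  R → 6
  S → 6
  σ[c<=7](S) → 4
  (R ⋈[h=c] σ[c<=7](S)) → 2
  σ[c>4]((R ⋈[h=c] σ[c<=7](S))) → 1

E1 result:
d | h | z | x | c
4 | 1 | s | q | 1
E2 result:
d | h | z | x | c
4 | 7 | q | t | 7
Witness: (4, 1, 's', 'q', 1) appears 1× in E1 but 0× in E2.

no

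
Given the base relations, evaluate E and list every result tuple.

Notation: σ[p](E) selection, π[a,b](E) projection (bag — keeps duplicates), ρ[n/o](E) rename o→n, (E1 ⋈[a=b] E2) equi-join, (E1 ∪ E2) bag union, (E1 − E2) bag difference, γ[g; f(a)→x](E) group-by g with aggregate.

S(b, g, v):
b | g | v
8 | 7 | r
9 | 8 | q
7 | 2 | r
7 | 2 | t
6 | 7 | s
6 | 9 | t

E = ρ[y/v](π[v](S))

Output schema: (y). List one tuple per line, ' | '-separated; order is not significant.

Subexpression sizes:
  S → 6
  π[v](S) → 6
  ρ[y/v](π[v](S)) → 6

== RESULT ==
y
q
r
r
s
t
t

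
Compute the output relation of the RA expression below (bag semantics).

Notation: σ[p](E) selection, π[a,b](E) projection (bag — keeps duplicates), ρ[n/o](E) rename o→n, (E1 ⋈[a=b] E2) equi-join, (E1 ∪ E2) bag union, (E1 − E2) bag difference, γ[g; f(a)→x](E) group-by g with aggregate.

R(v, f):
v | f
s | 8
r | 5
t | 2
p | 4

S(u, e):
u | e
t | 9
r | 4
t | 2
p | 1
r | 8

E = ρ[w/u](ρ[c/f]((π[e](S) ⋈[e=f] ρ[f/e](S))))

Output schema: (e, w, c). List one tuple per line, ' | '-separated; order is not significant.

Row counts bottom-up:
  S → 5
  π[e](S) → 5
  S → 5
  ρ[f/e](S) → 5
  (π[e](S) ⋈[e=f] ρ[f/e](S)) → 5
  ρ[c/f]((π[e](S) ⋈[e=f] ρ[f/e](S))) → 5
  ρ[w/u](ρ[c/f]((π[e](S) ⋈[e=f] ρ[f/e](S)))) → 5

== RESULT ==
e | w | c
1 | p | 1
2 | t | 2
4 | r | 4
8 | r | 8
9 | t | 9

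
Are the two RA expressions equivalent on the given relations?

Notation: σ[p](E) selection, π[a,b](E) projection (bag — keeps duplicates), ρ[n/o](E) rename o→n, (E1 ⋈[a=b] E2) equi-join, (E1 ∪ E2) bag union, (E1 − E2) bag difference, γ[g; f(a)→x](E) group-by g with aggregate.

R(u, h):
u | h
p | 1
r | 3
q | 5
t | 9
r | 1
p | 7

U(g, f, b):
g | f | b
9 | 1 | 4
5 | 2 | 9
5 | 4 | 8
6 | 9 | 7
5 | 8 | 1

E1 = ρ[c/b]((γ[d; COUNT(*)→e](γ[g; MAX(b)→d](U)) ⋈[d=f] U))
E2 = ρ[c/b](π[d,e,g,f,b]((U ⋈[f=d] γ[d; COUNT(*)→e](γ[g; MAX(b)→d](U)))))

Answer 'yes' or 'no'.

E1 subexpression sizes:
  U → 5
  γ[g; MAX(b)→d](U) → 3
  γ[d; COUNT(*)→e](γ[g; MAX(b)→d](U)) → 3
  U → 5
  (γ[d; COUNT(*)→e](γ[g; MAX(b)→d](U)) ⋈[d=f] U) → 2
  ρ[c/b]((γ[d; COUNT(*)→e](γ[g; MAX(b)→d](U)) ⋈[d=f] U)) → 2
E2 subexpression sizes:
  U → 5
  U → 5
  γ[g; MAX(b)→d](U) → 3
  γ[d; COUNT(*)→e](γ[g; MAX(b)→d](U)) → 3
  (U ⋈[f=d] γ[d; COUNT(*)→e](γ[g; MAX(b)→d](U))) → 2
  π[d,e,g,f,b]((U ⋈[f=d] γ[d; COUNT(*)→e](γ[g; MAX(b)→d](U)))) → 2
  ρ[c/b](π[d,e,g,f,b]((U ⋈[f=d] γ[d; COUNT(*)→e](γ[g; MAX(b)→d](U))))) → 2

E1 and E2 produce the same multiset:
d | e | g | f | c
4 | 1 | 5 | 4 | 8
9 | 1 | 6 | 9 | 7

yes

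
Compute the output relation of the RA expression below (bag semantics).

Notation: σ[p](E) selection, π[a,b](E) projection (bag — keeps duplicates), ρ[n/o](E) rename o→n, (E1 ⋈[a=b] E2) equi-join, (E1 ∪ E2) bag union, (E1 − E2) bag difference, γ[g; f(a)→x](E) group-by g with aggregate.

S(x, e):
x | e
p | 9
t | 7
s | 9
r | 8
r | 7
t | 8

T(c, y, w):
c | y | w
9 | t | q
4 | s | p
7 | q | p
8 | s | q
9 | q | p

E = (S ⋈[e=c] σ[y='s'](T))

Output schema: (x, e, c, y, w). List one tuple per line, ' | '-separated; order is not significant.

Per-node cardinality:
  S → 6
  T → 5
  σ[y='s'](T) → 2
  (S ⋈[e=c] σ[y='s'](T)) → 2

== RESULT ==
x | e | c | y | w
r | 8 | 8 | s | q
t | 8 | 8 | s | q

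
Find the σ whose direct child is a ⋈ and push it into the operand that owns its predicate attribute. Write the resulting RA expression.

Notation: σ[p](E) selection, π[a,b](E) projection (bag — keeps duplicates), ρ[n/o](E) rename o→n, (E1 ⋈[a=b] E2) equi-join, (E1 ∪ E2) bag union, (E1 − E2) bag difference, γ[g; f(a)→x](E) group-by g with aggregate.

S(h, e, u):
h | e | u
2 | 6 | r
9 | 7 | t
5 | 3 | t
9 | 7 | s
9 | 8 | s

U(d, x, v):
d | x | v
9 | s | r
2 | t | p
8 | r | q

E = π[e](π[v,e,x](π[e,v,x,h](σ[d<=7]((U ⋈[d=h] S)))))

σ filters on d, owned by the left side.
E' = π[e](π[v,e,x](π[e,v,x,h]((σ[d<=7](U) ⋈[d=h] S))))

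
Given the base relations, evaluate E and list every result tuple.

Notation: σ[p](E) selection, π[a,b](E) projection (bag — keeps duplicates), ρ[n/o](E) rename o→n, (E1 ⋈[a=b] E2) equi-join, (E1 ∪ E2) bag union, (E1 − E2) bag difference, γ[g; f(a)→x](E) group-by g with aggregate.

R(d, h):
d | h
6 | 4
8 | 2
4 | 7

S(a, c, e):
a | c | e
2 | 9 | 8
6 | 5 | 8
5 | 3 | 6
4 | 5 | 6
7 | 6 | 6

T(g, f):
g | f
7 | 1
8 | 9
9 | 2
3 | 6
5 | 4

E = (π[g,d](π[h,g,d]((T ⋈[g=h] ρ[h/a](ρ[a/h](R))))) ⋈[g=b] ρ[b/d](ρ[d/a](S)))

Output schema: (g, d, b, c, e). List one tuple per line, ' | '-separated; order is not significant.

Subexpression sizes:
  T → 5
  R → 3
  ρ[a/h](R) → 3
  ρ[h/a](ρ[a/h](R)) → 3
  (T ⋈[g=h] ρ[h/a](ρ[a/h](R))) → 1
  π[h,g,d]((T ⋈[g=h] ρ[h/a](ρ[a/h](R)))) → 1
  π[g,d](π[h,g,d]((T ⋈[g=h] ρ[h/a](ρ[a/h](R))))) → 1
  S → 5
  ρ[d/a](S) → 5
  ρ[b/d](ρ[d/a](S)) → 5
  (π[g,d](π[h,g,d]((T ⋈[g=h] ρ[h/a](ρ[a/h](R))))) ⋈[g=b] ρ[b/d](ρ[d/a](S))) → 1

== RESULT ==
g | d | b | c | e
7 | 4 | 7 | 6 | 6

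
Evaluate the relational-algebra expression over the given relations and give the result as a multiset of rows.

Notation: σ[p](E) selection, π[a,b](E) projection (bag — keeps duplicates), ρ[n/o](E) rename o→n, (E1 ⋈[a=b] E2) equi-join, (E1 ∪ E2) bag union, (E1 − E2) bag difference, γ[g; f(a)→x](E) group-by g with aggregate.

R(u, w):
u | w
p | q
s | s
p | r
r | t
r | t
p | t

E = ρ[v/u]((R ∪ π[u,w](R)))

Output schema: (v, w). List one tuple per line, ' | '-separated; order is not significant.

Row counts bottom-up:
  R → 6
  R → 6
  π[u,w](R) → 6
  (R ∪ π[u,w](R)) → 12
  ρ[v/u]((R ∪ π[u,w](R))) → 12

== RESULT ==
v | w
p | q
p | q
p | r
p | r
p | t
p | t
r | t
r | t
r | t
r | t
s | s
s | s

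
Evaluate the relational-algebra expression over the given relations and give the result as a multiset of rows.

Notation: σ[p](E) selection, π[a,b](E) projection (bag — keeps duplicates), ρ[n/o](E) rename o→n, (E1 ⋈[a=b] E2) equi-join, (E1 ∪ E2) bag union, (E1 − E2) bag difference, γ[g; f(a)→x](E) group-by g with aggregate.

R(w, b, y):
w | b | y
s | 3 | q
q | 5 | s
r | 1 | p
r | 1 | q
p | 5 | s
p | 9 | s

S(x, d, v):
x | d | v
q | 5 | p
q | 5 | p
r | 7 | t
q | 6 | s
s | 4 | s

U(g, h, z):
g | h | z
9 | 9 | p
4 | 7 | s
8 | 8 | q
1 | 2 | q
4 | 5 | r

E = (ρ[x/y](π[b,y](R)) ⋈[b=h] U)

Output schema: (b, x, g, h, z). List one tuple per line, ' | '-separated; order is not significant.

Subexpression sizes:
  R → 6
  π[b,y](R) → 6
  ρ[x/y](π[b,y](R)) → 6
  U → 5
  (ρ[x/y](π[b,y](R)) ⋈[b=h] U) → 3

== RESULT ==
b | x | g | h | z
5 | s | 4 | 5 | r
5 | s | 4 | 5 | r
9 | s | 9 | 9 | p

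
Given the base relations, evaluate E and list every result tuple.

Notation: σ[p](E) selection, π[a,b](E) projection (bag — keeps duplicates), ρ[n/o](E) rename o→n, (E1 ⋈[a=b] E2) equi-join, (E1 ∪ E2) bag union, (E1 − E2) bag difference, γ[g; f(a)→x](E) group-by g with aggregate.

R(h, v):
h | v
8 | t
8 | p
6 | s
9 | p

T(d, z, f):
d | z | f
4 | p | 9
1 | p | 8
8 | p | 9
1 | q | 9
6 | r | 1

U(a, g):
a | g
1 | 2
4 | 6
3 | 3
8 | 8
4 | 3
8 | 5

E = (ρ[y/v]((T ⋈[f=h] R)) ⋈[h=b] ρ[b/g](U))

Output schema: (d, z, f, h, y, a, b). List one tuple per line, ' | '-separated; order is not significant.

Stepwise |·|:
  T → 5
  R → 4
  (T ⋈[f=h] R) → 5
  ρ[y/v]((T ⋈[f=h] R)) → 5
  U → 6
  ρ[b/g](U) → 6
  (ρ[y/v]((T ⋈[f=h] R)) ⋈[h=b] ρ[b/g](U)) → 2

== RESULT ==
d | z | f | h | y | a | b
1 | p | 8 | 8 | p | 8 | 8
1 | p | 8 | 8 | t | 8 | 8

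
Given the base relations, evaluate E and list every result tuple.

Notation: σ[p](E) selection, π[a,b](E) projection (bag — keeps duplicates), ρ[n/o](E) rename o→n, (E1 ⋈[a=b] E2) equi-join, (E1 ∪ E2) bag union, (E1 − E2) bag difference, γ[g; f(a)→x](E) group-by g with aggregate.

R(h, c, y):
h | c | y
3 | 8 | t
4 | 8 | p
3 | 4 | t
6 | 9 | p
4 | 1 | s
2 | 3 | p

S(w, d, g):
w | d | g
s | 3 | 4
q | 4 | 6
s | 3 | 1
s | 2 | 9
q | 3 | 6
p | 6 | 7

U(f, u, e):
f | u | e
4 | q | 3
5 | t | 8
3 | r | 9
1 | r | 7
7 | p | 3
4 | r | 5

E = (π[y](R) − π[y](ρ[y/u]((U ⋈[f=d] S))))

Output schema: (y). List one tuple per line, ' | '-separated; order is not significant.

Row counts bottom-up:
  R → 6
  π[y](R) → 6
  U → 6
  S → 6
  (U ⋈[f=d] S) → 5
  ρ[y/u]((U ⋈[f=d] S)) → 5
  π[y](ρ[y/u]((U ⋈[f=d] S))) → 5
  (π[y](R) − π[y](ρ[y/u]((U ⋈[f=d] S)))) → 6

== RESULT ==
y
p
p
p
s
t
t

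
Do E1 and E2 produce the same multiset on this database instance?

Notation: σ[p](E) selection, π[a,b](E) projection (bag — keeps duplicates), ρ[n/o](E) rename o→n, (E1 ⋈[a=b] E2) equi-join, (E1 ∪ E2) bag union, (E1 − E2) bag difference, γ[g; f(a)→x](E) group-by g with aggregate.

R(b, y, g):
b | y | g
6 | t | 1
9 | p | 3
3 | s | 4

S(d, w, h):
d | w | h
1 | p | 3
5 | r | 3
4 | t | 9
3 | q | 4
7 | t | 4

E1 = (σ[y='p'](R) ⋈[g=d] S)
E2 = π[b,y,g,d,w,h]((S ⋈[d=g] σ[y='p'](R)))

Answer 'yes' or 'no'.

E1 subexpression sizes:
  R → 3
  σ[y='p'](R) → 1
  S → 5
  (σ[y='p'](R) ⋈[g=d] S) → 1
E2 subexpression sizes:
  S → 5
  R → 3
  σ[y='p'](R) → 1
  (S ⋈[d=g] σ[y='p'](R)) → 1
  π[b,y,g,d,w,h]((S ⋈[d=g] σ[y='p'](R))) → 1

E1 and E2 produce the same multiset:
b | y | g | d | w | h
9 | p | 3 | 3 | q | 4

yes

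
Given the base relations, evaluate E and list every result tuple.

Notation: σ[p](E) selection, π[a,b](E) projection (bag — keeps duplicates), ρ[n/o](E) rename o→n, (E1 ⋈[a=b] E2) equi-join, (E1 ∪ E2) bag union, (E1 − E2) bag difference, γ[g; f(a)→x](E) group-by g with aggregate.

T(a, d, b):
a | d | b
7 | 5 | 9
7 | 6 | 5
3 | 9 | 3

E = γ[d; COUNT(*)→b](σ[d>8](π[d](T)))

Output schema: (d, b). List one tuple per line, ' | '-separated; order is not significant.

Per-node cardinality:
  T → 3
  π[d](T) → 3
  σ[d>8](π[d](T)) → 1
  γ[d; COUNT(*)→b](σ[d>8](π[d](T))) → 1

== RESULT ==
d | b
9 | 1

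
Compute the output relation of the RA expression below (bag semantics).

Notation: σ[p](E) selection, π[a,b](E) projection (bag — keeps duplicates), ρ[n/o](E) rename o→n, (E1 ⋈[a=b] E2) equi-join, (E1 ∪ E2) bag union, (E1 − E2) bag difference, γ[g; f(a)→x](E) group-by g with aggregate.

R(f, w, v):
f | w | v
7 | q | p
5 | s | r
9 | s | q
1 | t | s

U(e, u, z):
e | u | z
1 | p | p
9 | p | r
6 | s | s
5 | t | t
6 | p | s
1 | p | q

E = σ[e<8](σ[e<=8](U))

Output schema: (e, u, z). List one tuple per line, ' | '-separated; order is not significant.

Per-node cardinality:
  U → 6
  σ[e<=8](U) → 5
  σ[e<8](σ[e<=8](U)) → 5

== RESULT ==
e | u | z
1 | p | p
1 | p | q
5 | t | t
6 | p | s
6 | s | s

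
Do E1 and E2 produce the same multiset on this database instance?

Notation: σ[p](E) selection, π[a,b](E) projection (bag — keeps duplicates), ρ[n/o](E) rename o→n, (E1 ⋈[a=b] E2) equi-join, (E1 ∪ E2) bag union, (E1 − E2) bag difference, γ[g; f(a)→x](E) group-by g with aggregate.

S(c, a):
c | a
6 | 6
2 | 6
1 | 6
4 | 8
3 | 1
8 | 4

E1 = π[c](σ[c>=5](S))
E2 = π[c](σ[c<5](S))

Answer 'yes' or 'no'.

E1 row counts bottom-up:
  S → 6
  σ[c>=5](S) → 2
  π[c](σ[c>=5](S)) → 2
E2 row counts bottom-up:
  S → 6
  σ[c<5](S) → 4
  π[c](σ[c<5](S)) → 4

E1 result:
c
6
8
E2 result:
c
1
2
3
4
Witness: (6,) appears 1× in E1 but 0× in E2.

no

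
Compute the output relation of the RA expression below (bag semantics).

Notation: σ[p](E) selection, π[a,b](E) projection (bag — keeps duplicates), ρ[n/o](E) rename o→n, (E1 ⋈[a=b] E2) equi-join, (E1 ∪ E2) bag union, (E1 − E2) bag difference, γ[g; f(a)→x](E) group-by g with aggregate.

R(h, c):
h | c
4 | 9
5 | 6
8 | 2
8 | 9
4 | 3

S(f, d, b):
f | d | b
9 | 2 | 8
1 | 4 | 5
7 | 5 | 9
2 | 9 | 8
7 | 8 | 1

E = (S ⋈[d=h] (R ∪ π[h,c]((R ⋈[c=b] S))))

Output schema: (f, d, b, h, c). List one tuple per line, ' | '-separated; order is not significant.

Row counts bottom-up:
  S → 5
  R → 5
  R → 5
  S → 5
  (R ⋈[c=b] S) → 2
  π[h,c]((R ⋈[c=b] S)) → 2
  (R ∪ π[h,c]((R ⋈[c=b] S))) → 7
  (S ⋈[d=h] (R ∪ π[h,c]((R ⋈[c=b] S)))) → 7

== RESULT ==
f | d | b | h | c
1 | 4 | 5 | 4 | 3
1 | 4 | 5 | 4 | 9
1 | 4 | 5 | 4 | 9
7 | 5 | 9 | 5 | 6
7 | 8 | 1 | 8 | 2
7 | 8 | 1 | 8 | 9
7 | 8 | 1 | 8 | 9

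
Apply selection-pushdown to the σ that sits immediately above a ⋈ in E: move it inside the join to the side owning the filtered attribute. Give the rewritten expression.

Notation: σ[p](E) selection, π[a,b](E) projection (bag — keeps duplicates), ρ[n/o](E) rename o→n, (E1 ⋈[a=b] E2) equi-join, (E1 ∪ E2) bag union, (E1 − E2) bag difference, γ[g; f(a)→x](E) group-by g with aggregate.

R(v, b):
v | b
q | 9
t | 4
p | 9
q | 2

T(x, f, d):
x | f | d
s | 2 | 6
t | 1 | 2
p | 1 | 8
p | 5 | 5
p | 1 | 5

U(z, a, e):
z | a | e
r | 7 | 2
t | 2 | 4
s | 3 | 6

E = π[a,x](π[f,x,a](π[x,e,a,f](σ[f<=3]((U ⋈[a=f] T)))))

σ filters on f, owned by the right side.
E' = π[a,x](π[f,x,a](π[x,e,a,f]((U ⋈[a=f] σ[f<=3](T)))))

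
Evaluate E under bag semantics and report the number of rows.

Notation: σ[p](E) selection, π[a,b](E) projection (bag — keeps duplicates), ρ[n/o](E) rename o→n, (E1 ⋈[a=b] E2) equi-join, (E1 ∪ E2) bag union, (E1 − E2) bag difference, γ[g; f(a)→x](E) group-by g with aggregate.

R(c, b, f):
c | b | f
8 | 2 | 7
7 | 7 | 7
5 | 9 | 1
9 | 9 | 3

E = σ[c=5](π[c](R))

Stepwise |·|:
  R → 4
  π[c](R) → 4
  σ[c=5](π[c](R)) → 1

|E| = 1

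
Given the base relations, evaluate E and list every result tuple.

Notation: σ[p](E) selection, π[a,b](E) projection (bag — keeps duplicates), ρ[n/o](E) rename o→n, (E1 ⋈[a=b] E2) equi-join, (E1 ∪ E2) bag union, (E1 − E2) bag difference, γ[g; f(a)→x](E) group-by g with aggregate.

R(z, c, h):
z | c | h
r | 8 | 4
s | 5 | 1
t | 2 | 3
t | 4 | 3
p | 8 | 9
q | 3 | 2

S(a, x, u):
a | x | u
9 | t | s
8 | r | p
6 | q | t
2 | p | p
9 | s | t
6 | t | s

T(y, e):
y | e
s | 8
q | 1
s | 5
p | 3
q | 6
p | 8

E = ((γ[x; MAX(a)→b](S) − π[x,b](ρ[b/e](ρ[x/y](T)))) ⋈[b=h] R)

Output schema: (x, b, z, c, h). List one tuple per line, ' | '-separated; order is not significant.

Stepwise |·|:
  S → 6
  γ[x; MAX(a)→b](S) → 5
  T → 6
  ρ[x/y](T) → 6
  ρ[b/e](ρ[x/y](T)) → 6
  π[x,b](ρ[b/e](ρ[x/y](T))) → 6
  (γ[x; MAX(a)→b](S) − π[x,b](ρ[b/e](ρ[x/y](T)))) → 4
  R → 6
  ((γ[x; MAX(a)→b](S) − π[x,b](ρ[b/e](ρ[x/y](T)))) ⋈[b=h] R) → 3

== RESULT ==
x | b | z | c | h
p | 2 | q | 3 | 2
s | 9 | p | 8 | 9
t | 9 | p | 8 | 9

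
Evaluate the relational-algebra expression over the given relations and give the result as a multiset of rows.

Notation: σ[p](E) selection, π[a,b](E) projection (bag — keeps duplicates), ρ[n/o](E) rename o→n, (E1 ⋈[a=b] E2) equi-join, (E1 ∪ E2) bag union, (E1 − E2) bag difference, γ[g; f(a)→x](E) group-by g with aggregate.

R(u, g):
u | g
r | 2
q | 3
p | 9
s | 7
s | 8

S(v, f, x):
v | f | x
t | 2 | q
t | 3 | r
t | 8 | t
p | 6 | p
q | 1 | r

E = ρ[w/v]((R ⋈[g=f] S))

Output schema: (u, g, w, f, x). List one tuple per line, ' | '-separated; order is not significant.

Per-node cardinality:
  R → 5
  S → 5
  (R ⋈[g=f] S) → 3
  ρ[w/v]((R ⋈[g=f] S)) → 3

== RESULT ==
u | g | w | f | x
q | 3 | t | 3 | r
r | 2 | t | 2 | q
s | 8 | t | 8 | t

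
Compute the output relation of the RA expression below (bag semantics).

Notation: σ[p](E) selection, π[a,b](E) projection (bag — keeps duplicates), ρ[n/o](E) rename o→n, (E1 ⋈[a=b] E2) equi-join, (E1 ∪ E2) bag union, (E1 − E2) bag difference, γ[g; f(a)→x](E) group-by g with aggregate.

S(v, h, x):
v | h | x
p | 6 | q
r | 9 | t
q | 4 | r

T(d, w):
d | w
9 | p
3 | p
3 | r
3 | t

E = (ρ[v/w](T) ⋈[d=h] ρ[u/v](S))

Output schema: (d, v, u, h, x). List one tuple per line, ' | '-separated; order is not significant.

Subexpression sizes:
  T → 4
  ρ[v/w](T) → 4
  S → 3
  ρ[u/v](S) → 3
  (ρ[v/w](T) ⋈[d=h] ρ[u/v](S)) → 1

== RESULT ==
d | v | u | h | x
9 | p | r | 9 | t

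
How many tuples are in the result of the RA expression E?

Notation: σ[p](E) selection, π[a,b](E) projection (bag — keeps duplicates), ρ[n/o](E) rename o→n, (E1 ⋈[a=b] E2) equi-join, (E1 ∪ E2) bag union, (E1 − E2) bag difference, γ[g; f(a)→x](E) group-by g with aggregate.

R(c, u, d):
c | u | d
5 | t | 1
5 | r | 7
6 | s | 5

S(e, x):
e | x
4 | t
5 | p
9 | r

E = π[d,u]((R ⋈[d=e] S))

Row counts bottom-up:
  R → 3
  S → 3
  (R ⋈[d=e] S) → 1
  π[d,u]((R ⋈[d=e] S)) → 1

|E| = 1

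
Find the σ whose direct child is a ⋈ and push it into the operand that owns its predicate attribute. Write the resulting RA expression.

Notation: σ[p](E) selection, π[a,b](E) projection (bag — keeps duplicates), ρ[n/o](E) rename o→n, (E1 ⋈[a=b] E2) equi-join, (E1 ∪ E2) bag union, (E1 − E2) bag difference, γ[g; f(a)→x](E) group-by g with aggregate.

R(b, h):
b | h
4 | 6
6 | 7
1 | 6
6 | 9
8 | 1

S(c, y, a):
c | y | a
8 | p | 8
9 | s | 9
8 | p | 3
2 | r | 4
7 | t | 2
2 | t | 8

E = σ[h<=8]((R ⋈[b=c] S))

σ filters on h, owned by the left side.
E' = (σ[h<=8](R) ⋈[b=c] S)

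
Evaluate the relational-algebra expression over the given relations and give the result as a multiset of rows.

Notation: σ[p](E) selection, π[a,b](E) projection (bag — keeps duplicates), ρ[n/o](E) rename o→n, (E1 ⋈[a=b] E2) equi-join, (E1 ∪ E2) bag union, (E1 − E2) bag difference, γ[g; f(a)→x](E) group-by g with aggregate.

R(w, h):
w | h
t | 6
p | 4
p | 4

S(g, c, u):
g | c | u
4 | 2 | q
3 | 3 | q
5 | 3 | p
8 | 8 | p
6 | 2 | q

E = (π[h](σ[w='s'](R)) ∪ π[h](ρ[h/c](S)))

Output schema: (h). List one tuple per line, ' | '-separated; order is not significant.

Stepwise |·|:
  R → 3
  σ[w='s'](R) → 0
  π[h](σ[w='s'](R)) → 0
  S → 5
  ρ[h/c](S) → 5
  π[h](ρ[h/c](S)) → 5
  (π[h](σ[w='s'](R)) ∪ π[h](ρ[h/c](S))) → 5

== RESULT ==
h
2
2
3
3
8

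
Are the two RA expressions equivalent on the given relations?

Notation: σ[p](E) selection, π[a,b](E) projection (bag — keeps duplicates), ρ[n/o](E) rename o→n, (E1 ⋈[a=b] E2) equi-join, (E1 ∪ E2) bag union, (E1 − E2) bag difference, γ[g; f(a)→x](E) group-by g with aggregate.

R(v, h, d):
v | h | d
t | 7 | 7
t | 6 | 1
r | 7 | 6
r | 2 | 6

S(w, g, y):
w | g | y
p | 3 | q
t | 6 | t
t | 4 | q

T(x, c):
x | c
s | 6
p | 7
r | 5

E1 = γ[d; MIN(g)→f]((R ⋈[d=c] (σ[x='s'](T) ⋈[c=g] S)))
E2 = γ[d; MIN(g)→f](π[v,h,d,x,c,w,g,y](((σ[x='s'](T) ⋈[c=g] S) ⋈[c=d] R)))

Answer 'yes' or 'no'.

E1 subexpression sizes:
  R → 4
  T → 3
  σ[x='s'](T) → 1
  S → 3
  (σ[x='s'](T) ⋈[c=g] S) → 1
  (R ⋈[d=c] (σ[x='s'](T) ⋈[c=g] S)) → 2
  γ[d; MIN(g)→f]((R ⋈[d=c] (σ[x='s'](T) ⋈[c=g] S))) → 1
E2 subexpression sizes:
  T → 3
  σ[x='s'](T) → 1
  S → 3
  (σ[x='s'](T) ⋈[c=g] S) → 1
  R → 4
  ((σ[x='s'](T) ⋈[c=g] S) ⋈[c=d] R) → 2
  π[v,h,d,x,c,w,g,y](((σ[x='s'](T) ⋈[c=g] S) ⋈[c=d] R)) → 2
  γ[d; MIN(g)→f](π[v,h,d,x,c,w,g,y](((σ[x='s'](T) ⋈[c=g] S) ⋈[c=d] R))) → 1

E1 and E2 produce the same multiset:
d | f
6 | 6

yes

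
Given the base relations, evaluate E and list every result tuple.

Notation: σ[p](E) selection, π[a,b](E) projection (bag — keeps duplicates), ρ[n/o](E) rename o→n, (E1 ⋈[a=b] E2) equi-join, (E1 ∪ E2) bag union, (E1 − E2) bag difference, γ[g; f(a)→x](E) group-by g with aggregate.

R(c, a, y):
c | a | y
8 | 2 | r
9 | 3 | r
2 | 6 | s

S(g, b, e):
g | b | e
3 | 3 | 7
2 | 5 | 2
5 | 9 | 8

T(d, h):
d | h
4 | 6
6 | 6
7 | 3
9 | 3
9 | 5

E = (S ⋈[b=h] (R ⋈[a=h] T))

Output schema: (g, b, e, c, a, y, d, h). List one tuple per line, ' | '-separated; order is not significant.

Row counts bottom-up:
  S → 3
  R → 3
  T → 5
  (R ⋈[a=h] T) → 4
  (S ⋈[b=h] (R ⋈[a=h] T)) → 2

== RESULT ==
g | b | e | c | a | y | d | h
3 | 3 | 7 | 9 | 3 | r | 7 | 3
3 | 3 | 7 | 9 | 3 | r | 9 | 3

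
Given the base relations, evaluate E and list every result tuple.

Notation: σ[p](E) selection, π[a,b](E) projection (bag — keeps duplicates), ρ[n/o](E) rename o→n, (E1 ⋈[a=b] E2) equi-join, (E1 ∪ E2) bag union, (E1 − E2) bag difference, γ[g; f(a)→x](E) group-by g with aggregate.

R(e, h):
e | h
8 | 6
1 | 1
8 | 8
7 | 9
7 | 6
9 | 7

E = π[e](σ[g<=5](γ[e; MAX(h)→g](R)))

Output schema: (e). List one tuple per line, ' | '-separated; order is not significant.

Subexpression sizes:
  R → 6
  γ[e; MAX(h)→g](R) → 4
  σ[g<=5](γ[e; MAX(h)→g](R)) → 1
  π[e](σ[g<=5](γ[e; MAX(h)→g](R))) → 1

== RESULT ==
e
1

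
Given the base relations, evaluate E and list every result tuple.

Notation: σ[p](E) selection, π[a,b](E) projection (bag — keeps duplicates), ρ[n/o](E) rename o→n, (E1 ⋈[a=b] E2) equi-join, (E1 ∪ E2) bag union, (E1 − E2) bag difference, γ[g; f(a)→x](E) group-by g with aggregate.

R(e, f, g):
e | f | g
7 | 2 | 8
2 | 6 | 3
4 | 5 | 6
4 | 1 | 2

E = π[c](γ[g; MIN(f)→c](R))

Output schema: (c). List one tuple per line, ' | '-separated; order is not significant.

Row counts bottom-up:
  R → 4
  γ[g; MIN(f)→c](R) → 4
  π[c](γ[g; MIN(f)→c](R)) → 4

== RESULT ==
c
1
2
5
6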